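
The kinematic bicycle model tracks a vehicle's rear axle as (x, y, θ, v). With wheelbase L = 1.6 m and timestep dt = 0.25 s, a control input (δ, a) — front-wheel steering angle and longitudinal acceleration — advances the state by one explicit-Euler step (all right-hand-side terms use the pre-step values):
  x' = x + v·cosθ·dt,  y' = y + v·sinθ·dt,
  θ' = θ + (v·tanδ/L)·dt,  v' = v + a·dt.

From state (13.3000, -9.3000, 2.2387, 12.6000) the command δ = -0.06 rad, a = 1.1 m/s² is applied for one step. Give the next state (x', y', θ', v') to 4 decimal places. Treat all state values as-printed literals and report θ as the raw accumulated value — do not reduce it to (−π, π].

(11.3491, -6.8269, 2.1204, 12.8750)

x' = 13.3000 + 12.6000·cos(2.2387)·0.25 = 11.3491
y' = -9.3000 + 12.6000·sin(2.2387)·0.25 = -6.8269
θ' = 2.2387 + (12.6000/1.6)·tan(-0.06)·0.25 = 2.1204
v' = 12.6000 + 1.1000·0.25 = 12.8750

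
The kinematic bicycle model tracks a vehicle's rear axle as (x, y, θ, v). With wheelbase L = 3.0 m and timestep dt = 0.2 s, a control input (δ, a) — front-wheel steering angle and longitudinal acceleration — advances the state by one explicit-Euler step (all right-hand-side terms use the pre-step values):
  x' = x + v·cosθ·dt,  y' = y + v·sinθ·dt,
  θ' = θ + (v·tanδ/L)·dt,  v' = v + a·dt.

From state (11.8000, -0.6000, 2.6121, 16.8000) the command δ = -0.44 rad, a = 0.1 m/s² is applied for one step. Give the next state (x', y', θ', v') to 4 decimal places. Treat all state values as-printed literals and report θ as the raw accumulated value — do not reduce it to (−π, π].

(8.9001, 1.0971, 2.0848, 16.8200)

x' = 11.8000 + 16.8000·cos(2.6121)·0.2 = 8.9001
y' = -0.6000 + 16.8000·sin(2.6121)·0.2 = 1.0971
θ' = 2.6121 + (16.8000/3.0)·tan(-0.44)·0.2 = 2.0848
v' = 16.8000 + 0.1000·0.2 = 16.8200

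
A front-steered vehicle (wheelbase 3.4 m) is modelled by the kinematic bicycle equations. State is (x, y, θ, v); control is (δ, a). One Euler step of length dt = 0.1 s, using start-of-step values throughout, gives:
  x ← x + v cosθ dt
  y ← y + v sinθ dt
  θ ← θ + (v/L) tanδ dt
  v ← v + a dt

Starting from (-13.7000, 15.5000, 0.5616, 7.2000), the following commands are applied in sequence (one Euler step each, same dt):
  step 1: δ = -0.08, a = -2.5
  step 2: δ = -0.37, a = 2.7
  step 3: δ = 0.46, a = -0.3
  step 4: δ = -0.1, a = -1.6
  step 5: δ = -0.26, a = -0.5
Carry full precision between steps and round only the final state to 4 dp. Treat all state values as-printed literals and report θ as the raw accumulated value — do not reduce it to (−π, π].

after step 1 (δ=-0.08, a=-2.5): (-13.090589, 15.883430, 0.544623, 6.950000)
after step 2 (δ=-0.37, a=2.7): (-12.496140, 16.243506, 0.465339, 7.220000)
after step 3 (δ=0.46, a=-0.3): (-11.850910, 16.567486, 0.570549, 7.190000)
after step 4 (δ=-0.1, a=-1.6): (-11.245796, 16.955813, 0.549331, 7.030000)
after step 5 (δ=-0.26, a=-0.5): (-10.646226, 17.322861, 0.494327, 6.980000)

(-10.6462, 17.3229, 0.4943, 6.9800)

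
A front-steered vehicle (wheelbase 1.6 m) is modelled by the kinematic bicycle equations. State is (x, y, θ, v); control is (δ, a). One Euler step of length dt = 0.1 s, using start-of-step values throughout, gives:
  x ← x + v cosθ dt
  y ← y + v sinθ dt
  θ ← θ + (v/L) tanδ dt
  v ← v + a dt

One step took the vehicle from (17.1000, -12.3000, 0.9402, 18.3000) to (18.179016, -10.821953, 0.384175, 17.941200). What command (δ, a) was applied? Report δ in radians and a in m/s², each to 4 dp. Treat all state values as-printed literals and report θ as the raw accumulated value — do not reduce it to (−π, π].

δ = -0.4525, a = -3.5880

a = (v'−v)/dt = (-0.358800)/0.1 = -3.5880
Δθ = θ'−θ = -0.556025;  (v·dt/L) = 18.3000·0.1/1.6 = 1.143750
tan δ = Δθ·L/(v·dt) = -0.486142  →  δ = -0.4525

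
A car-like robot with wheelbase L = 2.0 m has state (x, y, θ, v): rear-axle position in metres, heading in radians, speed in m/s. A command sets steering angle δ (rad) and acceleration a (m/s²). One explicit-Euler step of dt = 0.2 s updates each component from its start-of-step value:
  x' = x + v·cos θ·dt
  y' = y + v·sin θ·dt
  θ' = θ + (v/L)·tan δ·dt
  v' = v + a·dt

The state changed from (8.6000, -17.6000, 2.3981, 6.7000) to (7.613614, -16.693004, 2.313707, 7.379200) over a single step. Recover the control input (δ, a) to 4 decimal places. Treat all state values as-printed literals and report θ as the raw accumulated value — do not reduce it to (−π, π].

δ = -0.1253, a = 3.3960

a = (v'−v)/dt = (0.679200)/0.2 = 3.3960
Δθ = θ'−θ = -0.084393;  (v·dt/L) = 6.7000·0.2/2.0 = 0.670000
tan δ = Δθ·L/(v·dt) = -0.125960  →  δ = -0.1253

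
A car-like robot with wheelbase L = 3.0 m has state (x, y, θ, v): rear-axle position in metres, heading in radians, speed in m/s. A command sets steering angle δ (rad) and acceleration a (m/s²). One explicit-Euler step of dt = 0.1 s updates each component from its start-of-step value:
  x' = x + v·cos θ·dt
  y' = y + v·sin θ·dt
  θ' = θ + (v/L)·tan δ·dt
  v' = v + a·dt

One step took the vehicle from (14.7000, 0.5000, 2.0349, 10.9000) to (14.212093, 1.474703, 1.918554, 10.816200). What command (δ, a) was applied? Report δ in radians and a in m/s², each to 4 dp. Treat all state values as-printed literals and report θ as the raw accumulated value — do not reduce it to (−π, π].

a = (v'−v)/dt = (-0.083800)/0.1 = -0.8380
Δθ = θ'−θ = -0.116346;  (v·dt/L) = 10.9000·0.1/3.0 = 0.363333
tan δ = Δθ·L/(v·dt) = -0.320218  →  δ = -0.3099

δ = -0.3099, a = -0.8380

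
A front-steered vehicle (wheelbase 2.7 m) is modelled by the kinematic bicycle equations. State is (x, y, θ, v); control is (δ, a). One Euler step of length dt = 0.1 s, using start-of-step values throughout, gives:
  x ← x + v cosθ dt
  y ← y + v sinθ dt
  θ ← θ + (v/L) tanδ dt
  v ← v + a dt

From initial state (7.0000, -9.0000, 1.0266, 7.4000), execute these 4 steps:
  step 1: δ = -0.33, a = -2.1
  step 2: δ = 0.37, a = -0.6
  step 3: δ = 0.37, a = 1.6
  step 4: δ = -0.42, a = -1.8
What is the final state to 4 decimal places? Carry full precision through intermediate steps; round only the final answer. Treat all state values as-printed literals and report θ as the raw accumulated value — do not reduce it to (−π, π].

after step 1 (δ=-0.33, a=-2.1): (7.383121, -8.366898, 0.932723, 7.190000)
after step 2 (δ=0.37, a=-0.6): (7.811392, -7.789365, 1.036009, 7.130000)
after step 3 (δ=0.37, a=1.6): (8.174778, -7.175916, 1.138434, 7.290000)
after step 4 (δ=-0.42, a=-1.8): (8.480242, -6.514000, 1.017859, 7.110000)

(8.4802, -6.5140, 1.0179, 7.1100)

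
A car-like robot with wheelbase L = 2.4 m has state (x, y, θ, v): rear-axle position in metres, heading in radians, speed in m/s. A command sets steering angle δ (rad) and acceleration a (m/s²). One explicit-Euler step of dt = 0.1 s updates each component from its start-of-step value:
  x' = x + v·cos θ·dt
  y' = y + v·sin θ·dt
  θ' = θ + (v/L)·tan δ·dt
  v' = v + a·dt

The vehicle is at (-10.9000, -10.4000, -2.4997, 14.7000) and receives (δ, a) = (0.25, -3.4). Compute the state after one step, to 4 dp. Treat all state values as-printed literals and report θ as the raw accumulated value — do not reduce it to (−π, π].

x' = -10.9000 + 14.7000·cos(-2.4997)·0.1 = -12.0774
y' = -10.4000 + 14.7000·sin(-2.4997)·0.1 = -11.2801
θ' = -2.4997 + (14.7000/2.4)·tan(0.25)·0.1 = -2.3433
v' = 14.7000 − 3.4000·0.1 = 14.3600

(-12.0774, -11.2801, -2.3433, 14.3600)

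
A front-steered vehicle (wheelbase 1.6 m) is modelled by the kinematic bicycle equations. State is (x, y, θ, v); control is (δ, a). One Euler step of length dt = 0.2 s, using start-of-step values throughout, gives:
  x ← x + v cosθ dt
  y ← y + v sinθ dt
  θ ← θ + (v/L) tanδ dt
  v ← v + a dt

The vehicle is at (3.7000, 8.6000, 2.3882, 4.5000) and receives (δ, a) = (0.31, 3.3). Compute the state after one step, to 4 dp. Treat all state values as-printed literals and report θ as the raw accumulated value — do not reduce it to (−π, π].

x' = 3.7000 + 4.5000·cos(2.3882)·0.2 = 3.0436
y' = 8.6000 + 4.5000·sin(2.3882)·0.2 = 9.2157
θ' = 2.3882 + (4.5000/1.6)·tan(0.31)·0.2 = 2.5684
v' = 4.5000 + 3.3000·0.2 = 5.1600

(3.0436, 9.2157, 2.5684, 5.1600)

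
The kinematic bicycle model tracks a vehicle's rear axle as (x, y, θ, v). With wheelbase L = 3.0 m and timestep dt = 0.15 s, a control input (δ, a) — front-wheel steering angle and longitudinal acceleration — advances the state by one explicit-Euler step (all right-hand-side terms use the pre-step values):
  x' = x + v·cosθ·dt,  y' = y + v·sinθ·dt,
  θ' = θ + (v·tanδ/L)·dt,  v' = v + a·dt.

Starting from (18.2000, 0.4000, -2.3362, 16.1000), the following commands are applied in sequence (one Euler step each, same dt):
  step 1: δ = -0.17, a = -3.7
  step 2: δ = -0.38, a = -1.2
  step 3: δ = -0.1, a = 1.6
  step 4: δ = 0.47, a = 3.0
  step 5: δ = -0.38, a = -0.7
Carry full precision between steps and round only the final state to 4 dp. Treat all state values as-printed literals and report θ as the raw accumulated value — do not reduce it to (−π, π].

(8.4071, -5.7423, -2.7862, 15.9500)

after step 1 (δ=-0.17, a=-3.7): (16.526820, -1.341463, -2.474384, 15.545000)
after step 2 (δ=-0.38, a=-1.2): (14.695110, -2.784340, -2.784827, 15.365000)
after step 3 (δ=-0.1, a=1.6): (12.535486, -3.589263, -2.861909, 15.605000)
after step 4 (δ=0.47, a=3.0): (10.285691, -4.235430, -2.465569, 16.055000)
after step 5 (δ=-0.38, a=-0.7): (8.407095, -5.742263, -2.786198, 15.950000)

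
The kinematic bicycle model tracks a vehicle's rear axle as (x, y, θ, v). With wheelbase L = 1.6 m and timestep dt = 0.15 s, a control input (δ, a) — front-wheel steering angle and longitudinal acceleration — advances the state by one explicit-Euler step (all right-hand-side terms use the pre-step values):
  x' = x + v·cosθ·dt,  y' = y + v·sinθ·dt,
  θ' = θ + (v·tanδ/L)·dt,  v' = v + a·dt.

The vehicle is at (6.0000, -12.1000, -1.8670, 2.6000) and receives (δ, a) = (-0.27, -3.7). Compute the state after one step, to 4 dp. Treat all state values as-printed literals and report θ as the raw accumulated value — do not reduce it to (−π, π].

x' = 6.0000 + 2.6000·cos(-1.8670)·0.15 = 5.8862
y' = -12.1000 + 2.6000·sin(-1.8670)·0.15 = -12.4730
θ' = -1.8670 + (2.6000/1.6)·tan(-0.27)·0.15 = -1.9345
v' = 2.6000 − 3.7000·0.15 = 2.0450

(5.8862, -12.4730, -1.9345, 2.0450)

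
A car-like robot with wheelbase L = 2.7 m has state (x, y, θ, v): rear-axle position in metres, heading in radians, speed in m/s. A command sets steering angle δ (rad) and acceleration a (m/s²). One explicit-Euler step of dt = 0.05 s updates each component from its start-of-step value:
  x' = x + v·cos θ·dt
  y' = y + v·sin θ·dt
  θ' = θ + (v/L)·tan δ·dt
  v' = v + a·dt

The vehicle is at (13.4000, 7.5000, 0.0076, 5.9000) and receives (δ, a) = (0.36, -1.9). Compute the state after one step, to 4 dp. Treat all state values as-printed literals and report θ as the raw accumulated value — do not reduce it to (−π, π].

x' = 13.4000 + 5.9000·cos(0.0076)·0.05 = 13.6950
y' = 7.5000 + 5.9000·sin(0.0076)·0.05 = 7.5022
θ' = 0.0076 + (5.9000/2.7)·tan(0.36)·0.05 = 0.0487
v' = 5.9000 − 1.9000·0.05 = 5.8050

(13.6950, 7.5022, 0.0487, 5.8050)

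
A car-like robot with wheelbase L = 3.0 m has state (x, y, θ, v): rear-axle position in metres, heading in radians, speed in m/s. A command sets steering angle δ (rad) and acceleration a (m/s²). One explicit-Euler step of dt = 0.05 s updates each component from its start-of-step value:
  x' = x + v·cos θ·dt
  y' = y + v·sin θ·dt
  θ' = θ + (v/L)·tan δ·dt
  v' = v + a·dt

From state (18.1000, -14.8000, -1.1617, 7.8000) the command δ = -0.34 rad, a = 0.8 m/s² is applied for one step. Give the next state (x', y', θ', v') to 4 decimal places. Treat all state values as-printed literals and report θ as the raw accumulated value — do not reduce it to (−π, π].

x' = 18.1000 + 7.8000·cos(-1.1617)·0.05 = 18.2551
y' = -14.8000 + 7.8000·sin(-1.1617)·0.05 = -15.1578
θ' = -1.1617 + (7.8000/3.0)·tan(-0.34)·0.05 = -1.2077
v' = 7.8000 + 0.8000·0.05 = 7.8400

(18.2551, -15.1578, -1.2077, 7.8400)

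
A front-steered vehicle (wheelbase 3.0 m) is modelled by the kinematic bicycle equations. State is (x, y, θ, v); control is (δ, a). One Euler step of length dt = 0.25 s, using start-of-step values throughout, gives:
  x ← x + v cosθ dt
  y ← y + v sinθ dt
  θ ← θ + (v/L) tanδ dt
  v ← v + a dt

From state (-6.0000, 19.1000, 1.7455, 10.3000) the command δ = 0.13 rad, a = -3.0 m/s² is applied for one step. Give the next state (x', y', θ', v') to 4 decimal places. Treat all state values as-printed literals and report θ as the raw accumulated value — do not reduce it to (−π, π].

(-6.4476, 21.6358, 1.8577, 9.5500)

x' = -6.0000 + 10.3000·cos(1.7455)·0.25 = -6.4476
y' = 19.1000 + 10.3000·sin(1.7455)·0.25 = 21.6358
θ' = 1.7455 + (10.3000/3.0)·tan(0.13)·0.25 = 1.8577
v' = 10.3000 − 3.0000·0.25 = 9.5500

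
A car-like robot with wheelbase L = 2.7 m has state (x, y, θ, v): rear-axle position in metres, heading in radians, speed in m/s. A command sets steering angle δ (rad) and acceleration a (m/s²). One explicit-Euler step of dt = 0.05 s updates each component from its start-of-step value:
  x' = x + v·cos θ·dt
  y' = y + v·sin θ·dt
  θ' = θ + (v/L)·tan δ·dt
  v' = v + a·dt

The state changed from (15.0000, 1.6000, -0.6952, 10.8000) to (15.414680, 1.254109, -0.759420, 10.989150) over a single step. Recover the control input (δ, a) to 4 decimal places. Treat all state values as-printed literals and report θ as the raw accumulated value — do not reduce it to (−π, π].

a = (v'−v)/dt = (0.189150)/0.05 = 3.7830
Δθ = θ'−θ = -0.064220;  (v·dt/L) = 10.8000·0.05/2.7 = 0.200000
tan δ = Δθ·L/(v·dt) = -0.321100  →  δ = -0.3107

δ = -0.3107, a = 3.7830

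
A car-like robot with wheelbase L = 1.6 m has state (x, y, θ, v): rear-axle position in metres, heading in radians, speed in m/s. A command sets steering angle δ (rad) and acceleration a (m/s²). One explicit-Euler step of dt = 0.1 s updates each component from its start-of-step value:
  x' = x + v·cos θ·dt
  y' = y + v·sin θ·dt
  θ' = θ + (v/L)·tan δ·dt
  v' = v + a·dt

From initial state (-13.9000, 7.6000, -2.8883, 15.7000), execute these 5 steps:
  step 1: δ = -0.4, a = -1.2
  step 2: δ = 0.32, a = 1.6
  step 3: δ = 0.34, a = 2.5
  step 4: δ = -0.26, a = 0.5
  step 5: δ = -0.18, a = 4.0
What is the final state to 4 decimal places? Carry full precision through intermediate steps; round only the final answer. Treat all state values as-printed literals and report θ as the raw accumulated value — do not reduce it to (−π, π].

after step 1 (δ=-0.4, a=-1.2): (-15.419905, 7.206569, -3.303166, 15.580000)
after step 2 (δ=0.32, a=1.6): (-16.957613, 7.457206, -2.980475, 15.740000)
after step 3 (δ=0.34, a=2.5): (-18.511228, 7.204704, -2.632487, 15.990000)
after step 4 (δ=-0.26, a=0.5): (-19.907443, 6.425356, -2.898342, 16.040000)
after step 5 (δ=-0.18, a=4.0): (-21.464222, 6.039019, -3.080766, 16.440000)

(-21.4642, 6.0390, -3.0808, 16.4400)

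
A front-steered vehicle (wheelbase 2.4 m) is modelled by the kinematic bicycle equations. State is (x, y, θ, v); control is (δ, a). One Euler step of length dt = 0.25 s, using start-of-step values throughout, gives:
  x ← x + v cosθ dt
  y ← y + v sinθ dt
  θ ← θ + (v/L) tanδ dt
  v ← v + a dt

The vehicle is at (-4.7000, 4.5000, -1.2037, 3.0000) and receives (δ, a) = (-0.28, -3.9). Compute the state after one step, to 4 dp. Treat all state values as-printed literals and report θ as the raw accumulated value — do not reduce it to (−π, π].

x' = -4.7000 + 3.0000·cos(-1.2037)·0.25 = -4.4308
y' = 4.5000 + 3.0000·sin(-1.2037)·0.25 = 3.8000
θ' = -1.2037 + (3.0000/2.4)·tan(-0.28)·0.25 = -1.2936
v' = 3.0000 − 3.9000·0.25 = 2.0250

(-4.4308, 3.8000, -1.2936, 2.0250)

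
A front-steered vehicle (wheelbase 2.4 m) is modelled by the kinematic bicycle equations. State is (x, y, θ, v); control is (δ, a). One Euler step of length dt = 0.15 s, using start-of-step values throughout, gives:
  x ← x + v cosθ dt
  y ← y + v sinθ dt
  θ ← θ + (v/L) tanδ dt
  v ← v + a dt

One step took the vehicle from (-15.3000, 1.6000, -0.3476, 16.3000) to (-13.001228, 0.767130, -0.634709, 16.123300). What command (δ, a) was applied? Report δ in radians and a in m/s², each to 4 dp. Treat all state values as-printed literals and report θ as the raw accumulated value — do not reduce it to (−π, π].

δ = -0.2747, a = -1.1780

a = (v'−v)/dt = (-0.176700)/0.15 = -1.1780
Δθ = θ'−θ = -0.287109;  (v·dt/L) = 16.3000·0.15/2.4 = 1.018750
tan δ = Δθ·L/(v·dt) = -0.281825  →  δ = -0.2747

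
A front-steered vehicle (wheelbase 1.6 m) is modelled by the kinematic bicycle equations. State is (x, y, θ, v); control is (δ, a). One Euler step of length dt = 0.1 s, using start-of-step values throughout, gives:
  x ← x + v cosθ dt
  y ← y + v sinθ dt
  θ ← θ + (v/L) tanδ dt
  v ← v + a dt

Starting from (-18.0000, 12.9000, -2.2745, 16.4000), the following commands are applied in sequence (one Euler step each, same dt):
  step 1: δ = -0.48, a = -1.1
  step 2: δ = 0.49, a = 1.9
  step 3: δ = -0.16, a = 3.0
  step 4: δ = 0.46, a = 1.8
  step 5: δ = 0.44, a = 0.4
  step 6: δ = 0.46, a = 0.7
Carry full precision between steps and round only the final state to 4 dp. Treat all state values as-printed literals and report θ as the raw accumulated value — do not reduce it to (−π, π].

(-23.2264, 5.4785, -0.8862, 17.0700)

after step 1 (δ=-0.48, a=-1.1): (-19.061155, 11.649580, -2.808126, 16.290000)
after step 2 (δ=0.49, a=1.9): (-20.600419, 11.116375, -2.265070, 16.480000)
after step 3 (δ=-0.16, a=3.0): (-21.654855, 9.849857, -2.431291, 16.780000)
after step 4 (δ=0.46, a=1.8): (-22.927057, 8.755696, -1.911689, 16.960000)
after step 5 (δ=0.44, a=0.4): (-23.494078, 7.157290, -1.412662, 17.000000)
after step 6 (δ=0.46, a=0.7): (-23.226369, 5.478501, -0.886248, 17.070000)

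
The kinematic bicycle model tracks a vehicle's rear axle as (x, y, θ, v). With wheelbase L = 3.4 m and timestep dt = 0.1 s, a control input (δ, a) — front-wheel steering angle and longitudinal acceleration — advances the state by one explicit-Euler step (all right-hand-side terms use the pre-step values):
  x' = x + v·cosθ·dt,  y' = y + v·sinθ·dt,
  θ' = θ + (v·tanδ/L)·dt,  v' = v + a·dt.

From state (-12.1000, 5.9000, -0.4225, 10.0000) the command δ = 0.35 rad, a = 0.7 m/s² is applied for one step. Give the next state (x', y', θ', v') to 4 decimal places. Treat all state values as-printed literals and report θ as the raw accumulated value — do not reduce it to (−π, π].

x' = -12.1000 + 10.0000·cos(-0.4225)·0.1 = -11.1879
y' = 5.9000 + 10.0000·sin(-0.4225)·0.1 = 5.4900
θ' = -0.4225 + (10.0000/3.4)·tan(0.35)·0.1 = -0.3151
v' = 10.0000 + 0.7000·0.1 = 10.0700

(-11.1879, 5.4900, -0.3151, 10.0700)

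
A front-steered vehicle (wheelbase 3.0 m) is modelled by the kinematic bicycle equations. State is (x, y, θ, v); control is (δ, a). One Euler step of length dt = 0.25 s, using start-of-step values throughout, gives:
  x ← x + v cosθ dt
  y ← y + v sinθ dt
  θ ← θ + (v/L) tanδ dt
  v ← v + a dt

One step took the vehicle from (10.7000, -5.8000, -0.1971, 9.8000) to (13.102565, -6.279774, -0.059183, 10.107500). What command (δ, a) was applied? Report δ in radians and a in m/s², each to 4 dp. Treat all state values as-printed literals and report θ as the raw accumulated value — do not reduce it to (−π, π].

a = (v'−v)/dt = (0.307500)/0.25 = 1.2300
Δθ = θ'−θ = 0.137917;  (v·dt/L) = 9.8000·0.25/3.0 = 0.816667
tan δ = Δθ·L/(v·dt) = 0.168878  →  δ = 0.1673

δ = 0.1673, a = 1.2300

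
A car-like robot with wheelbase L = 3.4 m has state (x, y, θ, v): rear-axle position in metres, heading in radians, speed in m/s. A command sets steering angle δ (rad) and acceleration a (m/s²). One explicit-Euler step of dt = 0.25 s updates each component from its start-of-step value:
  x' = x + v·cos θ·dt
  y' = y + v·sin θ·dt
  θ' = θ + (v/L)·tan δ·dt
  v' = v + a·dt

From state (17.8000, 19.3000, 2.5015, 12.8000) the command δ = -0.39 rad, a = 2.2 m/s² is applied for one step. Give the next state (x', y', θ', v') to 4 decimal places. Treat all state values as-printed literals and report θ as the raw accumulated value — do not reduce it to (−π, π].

x' = 17.8000 + 12.8000·cos(2.5015)·0.25 = 15.2335
y' = 19.3000 + 12.8000·sin(2.5015)·0.25 = 21.2113
θ' = 2.5015 + (12.8000/3.4)·tan(-0.39)·0.25 = 2.1146
v' = 12.8000 + 2.2000·0.25 = 13.3500

(15.2335, 21.2113, 2.1146, 13.3500)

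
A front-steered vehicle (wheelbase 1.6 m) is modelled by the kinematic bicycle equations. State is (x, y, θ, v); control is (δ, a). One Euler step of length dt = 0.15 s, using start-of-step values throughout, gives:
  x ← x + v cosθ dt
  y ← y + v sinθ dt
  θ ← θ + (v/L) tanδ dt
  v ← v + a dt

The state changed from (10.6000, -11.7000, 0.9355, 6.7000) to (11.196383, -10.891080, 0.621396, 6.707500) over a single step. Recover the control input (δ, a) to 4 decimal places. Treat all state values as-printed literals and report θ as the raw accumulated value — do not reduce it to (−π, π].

δ = -0.4637, a = 0.0500

a = (v'−v)/dt = (0.007500)/0.15 = 0.0500
Δθ = θ'−θ = -0.314104;  (v·dt/L) = 6.7000·0.15/1.6 = 0.628125
tan δ = Δθ·L/(v·dt) = -0.500066  →  δ = -0.4637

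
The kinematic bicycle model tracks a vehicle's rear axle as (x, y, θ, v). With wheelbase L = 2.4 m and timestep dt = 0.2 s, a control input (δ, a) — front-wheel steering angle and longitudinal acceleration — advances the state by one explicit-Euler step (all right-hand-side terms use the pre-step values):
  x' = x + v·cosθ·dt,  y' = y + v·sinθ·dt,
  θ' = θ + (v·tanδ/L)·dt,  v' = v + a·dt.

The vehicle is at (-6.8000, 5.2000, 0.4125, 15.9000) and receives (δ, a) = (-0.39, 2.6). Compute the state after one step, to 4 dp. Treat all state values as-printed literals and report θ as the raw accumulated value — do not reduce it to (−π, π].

(-3.8867, 6.4749, -0.1321, 16.4200)

x' = -6.8000 + 15.9000·cos(0.4125)·0.2 = -3.8867
y' = 5.2000 + 15.9000·sin(0.4125)·0.2 = 6.4749
θ' = 0.4125 + (15.9000/2.4)·tan(-0.39)·0.2 = -0.1321
v' = 15.9000 + 2.6000·0.2 = 16.4200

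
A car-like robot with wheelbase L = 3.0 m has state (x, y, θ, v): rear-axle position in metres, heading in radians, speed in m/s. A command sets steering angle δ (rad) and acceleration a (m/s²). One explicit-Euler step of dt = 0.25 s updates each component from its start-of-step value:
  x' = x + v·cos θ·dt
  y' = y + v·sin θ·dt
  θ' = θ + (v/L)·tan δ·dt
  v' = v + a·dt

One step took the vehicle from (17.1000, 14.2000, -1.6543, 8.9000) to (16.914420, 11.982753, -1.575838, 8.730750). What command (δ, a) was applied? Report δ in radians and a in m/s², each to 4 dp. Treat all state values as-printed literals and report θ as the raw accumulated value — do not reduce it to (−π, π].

δ = 0.1054, a = -0.6770

a = (v'−v)/dt = (-0.169250)/0.25 = -0.6770
Δθ = θ'−θ = 0.078462;  (v·dt/L) = 8.9000·0.25/3.0 = 0.741667
tan δ = Δθ·L/(v·dt) = 0.105791  →  δ = 0.1054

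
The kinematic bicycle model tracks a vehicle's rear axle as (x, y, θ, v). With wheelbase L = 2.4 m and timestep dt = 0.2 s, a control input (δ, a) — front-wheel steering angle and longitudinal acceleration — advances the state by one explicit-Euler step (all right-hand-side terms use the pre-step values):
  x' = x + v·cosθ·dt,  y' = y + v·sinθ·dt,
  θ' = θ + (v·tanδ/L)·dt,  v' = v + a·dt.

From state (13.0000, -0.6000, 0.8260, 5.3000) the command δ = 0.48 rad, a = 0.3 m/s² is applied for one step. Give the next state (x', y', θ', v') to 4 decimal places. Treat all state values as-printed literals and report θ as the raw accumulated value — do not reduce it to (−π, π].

(13.7185, 0.1793, 1.0559, 5.3600)

x' = 13.0000 + 5.3000·cos(0.8260)·0.2 = 13.7185
y' = -0.6000 + 5.3000·sin(0.8260)·0.2 = 0.1793
θ' = 0.8260 + (5.3000/2.4)·tan(0.48)·0.2 = 1.0559
v' = 5.3000 + 0.3000·0.2 = 5.3600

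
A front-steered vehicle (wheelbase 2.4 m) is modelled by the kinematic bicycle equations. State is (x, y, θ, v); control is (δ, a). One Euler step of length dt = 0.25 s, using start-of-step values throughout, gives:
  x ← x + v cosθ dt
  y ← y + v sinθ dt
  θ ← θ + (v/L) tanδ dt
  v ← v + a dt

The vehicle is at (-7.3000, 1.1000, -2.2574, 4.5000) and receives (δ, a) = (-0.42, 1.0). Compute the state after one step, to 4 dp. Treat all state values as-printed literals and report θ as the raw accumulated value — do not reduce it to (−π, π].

x' = -7.3000 + 4.5000·cos(-2.2574)·0.25 = -8.0132
y' = 1.1000 + 4.5000·sin(-2.2574)·0.25 = 0.2299
θ' = -2.2574 + (4.5000/2.4)·tan(-0.42)·0.25 = -2.4667
v' = 4.5000 + 1.0000·0.25 = 4.7500

(-8.0132, 0.2299, -2.4667, 4.7500)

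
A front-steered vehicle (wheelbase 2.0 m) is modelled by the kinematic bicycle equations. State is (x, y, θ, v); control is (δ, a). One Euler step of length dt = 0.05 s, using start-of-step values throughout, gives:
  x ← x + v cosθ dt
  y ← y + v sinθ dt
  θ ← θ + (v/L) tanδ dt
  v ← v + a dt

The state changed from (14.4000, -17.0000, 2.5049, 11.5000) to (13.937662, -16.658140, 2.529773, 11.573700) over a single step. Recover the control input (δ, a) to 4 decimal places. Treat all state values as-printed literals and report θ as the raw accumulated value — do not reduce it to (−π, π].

a = (v'−v)/dt = (0.073700)/0.05 = 1.4740
Δθ = θ'−θ = 0.024873;  (v·dt/L) = 11.5000·0.05/2.0 = 0.287500
tan δ = Δθ·L/(v·dt) = 0.086515  →  δ = 0.0863

δ = 0.0863, a = 1.4740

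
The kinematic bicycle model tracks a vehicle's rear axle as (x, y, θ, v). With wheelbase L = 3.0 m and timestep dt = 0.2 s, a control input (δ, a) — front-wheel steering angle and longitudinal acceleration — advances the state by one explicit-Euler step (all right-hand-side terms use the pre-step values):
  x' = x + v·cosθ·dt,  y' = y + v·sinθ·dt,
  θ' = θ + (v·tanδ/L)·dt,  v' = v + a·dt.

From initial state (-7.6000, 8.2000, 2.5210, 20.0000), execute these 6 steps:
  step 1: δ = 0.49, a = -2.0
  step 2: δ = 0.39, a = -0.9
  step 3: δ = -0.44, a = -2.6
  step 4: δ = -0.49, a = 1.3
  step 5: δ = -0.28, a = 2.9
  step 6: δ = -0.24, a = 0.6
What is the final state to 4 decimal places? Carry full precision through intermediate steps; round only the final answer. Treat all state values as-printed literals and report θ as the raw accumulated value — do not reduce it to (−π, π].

(-26.7850, 13.5190, 1.7984, 19.8600)

after step 1 (δ=0.49, a=-2.0): (-10.854136, 10.526070, 3.232184, 19.600000)
after step 2 (δ=0.39, a=-0.9): (-14.758061, 10.171436, 3.769296, 19.420000)
after step 3 (δ=-0.44, a=-2.6): (-17.901687, 7.890412, 3.159792, 18.900000)
after step 4 (δ=-0.49, a=1.3): (-21.681061, 7.821622, 2.487723, 19.160000)
after step 5 (δ=-0.28, a=2.9): (-24.722658, 10.152483, 2.120420, 19.740000)
after step 6 (δ=-0.24, a=0.6): (-26.784961, 13.519026, 1.798373, 19.860000)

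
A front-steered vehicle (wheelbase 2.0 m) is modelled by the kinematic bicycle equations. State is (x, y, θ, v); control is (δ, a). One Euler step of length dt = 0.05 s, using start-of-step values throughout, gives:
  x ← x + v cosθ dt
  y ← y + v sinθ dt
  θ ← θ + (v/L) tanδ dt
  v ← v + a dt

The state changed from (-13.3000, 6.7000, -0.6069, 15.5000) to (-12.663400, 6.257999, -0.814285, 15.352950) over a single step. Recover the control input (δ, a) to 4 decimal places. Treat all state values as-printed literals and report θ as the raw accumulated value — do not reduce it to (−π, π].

δ = -0.4914, a = -2.9410

a = (v'−v)/dt = (-0.147050)/0.05 = -2.9410
Δθ = θ'−θ = -0.207385;  (v·dt/L) = 15.5000·0.05/2.0 = 0.387500
tan δ = Δθ·L/(v·dt) = -0.535187  →  δ = -0.4914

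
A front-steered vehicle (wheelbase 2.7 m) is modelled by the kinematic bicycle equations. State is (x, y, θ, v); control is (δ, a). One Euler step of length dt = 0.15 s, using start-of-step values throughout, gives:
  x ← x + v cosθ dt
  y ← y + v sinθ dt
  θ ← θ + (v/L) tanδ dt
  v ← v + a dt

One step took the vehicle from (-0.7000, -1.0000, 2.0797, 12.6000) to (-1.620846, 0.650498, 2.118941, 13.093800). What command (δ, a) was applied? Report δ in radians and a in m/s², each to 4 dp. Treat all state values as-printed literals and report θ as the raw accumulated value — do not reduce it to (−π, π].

a = (v'−v)/dt = (0.493800)/0.15 = 3.2920
Δθ = θ'−θ = 0.039241;  (v·dt/L) = 12.6000·0.15/2.7 = 0.700000
tan δ = Δθ·L/(v·dt) = 0.056059  →  δ = 0.0560

δ = 0.0560, a = 3.2920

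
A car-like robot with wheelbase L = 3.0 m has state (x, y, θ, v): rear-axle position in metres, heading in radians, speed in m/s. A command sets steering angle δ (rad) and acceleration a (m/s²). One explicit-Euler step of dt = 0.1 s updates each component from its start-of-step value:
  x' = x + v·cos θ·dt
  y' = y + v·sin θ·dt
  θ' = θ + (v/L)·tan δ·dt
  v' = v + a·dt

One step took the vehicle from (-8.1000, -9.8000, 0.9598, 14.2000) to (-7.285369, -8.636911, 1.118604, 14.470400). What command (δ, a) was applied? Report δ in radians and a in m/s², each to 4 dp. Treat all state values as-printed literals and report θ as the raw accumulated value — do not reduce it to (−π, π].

a = (v'−v)/dt = (0.270400)/0.1 = 2.7040
Δθ = θ'−θ = 0.158804;  (v·dt/L) = 14.2000·0.1/3.0 = 0.473333
tan δ = Δθ·L/(v·dt) = 0.335501  →  δ = 0.3237

δ = 0.3237, a = 2.7040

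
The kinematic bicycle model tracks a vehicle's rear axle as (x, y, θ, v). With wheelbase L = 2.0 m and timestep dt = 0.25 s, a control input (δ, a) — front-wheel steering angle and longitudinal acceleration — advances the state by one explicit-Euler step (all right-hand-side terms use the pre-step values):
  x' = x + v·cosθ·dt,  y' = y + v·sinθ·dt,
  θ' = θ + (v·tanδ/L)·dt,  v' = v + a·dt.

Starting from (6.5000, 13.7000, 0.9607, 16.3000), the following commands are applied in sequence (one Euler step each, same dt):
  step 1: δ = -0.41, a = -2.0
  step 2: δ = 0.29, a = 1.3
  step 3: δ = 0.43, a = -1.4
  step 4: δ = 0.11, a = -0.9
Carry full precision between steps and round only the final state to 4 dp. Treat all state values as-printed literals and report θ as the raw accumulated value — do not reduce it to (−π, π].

after step 1 (δ=-0.41, a=-2.0): (8.834757, 17.039841, 0.075139, 15.800000)
after step 2 (δ=0.29, a=1.3): (12.773611, 17.336360, 0.664504, 16.125000)
after step 3 (δ=0.43, a=-1.4): (15.947103, 19.822307, 1.588912, 15.775000)
after step 4 (δ=0.11, a=-0.9): (15.875662, 23.765410, 1.806698, 15.550000)

(15.8757, 23.7654, 1.8067, 15.5500)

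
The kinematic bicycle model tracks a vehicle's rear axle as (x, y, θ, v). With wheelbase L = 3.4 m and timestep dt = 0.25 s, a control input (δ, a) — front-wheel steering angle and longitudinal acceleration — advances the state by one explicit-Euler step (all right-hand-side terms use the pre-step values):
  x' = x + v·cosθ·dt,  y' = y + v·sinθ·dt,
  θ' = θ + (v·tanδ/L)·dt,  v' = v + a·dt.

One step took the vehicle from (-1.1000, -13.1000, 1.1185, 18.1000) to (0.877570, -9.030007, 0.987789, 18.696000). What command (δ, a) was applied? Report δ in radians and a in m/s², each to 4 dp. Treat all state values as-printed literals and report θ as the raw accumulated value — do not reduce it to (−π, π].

a = (v'−v)/dt = (0.596000)/0.25 = 2.3840
Δθ = θ'−θ = -0.130711;  (v·dt/L) = 18.1000·0.25/3.4 = 1.330882
tan δ = Δθ·L/(v·dt) = -0.098214  →  δ = -0.0979

δ = -0.0979, a = 2.3840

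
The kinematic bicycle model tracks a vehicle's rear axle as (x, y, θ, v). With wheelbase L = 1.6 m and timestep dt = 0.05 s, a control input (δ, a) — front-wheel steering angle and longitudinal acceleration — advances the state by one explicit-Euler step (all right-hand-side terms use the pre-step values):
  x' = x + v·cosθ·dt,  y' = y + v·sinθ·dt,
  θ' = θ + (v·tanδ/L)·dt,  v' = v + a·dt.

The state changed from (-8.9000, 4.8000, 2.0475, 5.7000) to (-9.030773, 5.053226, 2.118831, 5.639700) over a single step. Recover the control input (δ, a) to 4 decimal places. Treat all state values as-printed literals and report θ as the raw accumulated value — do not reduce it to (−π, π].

a = (v'−v)/dt = (-0.060300)/0.05 = -1.2060
Δθ = θ'−θ = 0.071331;  (v·dt/L) = 5.7000·0.05/1.6 = 0.178125
tan δ = Δθ·L/(v·dt) = 0.400455  →  δ = 0.3809

δ = 0.3809, a = -1.2060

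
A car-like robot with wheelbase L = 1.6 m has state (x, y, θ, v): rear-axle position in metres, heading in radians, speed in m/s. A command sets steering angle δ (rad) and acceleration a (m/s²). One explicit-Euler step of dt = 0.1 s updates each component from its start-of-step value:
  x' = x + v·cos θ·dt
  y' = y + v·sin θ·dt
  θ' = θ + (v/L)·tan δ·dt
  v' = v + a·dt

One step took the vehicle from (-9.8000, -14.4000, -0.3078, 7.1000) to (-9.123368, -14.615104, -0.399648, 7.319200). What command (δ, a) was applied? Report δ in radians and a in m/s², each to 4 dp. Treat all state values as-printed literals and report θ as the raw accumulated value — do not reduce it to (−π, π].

a = (v'−v)/dt = (0.219200)/0.1 = 2.1920
Δθ = θ'−θ = -0.091848;  (v·dt/L) = 7.1000·0.1/1.6 = 0.443750
tan δ = Δθ·L/(v·dt) = -0.206981  →  δ = -0.2041

δ = -0.2041, a = 2.1920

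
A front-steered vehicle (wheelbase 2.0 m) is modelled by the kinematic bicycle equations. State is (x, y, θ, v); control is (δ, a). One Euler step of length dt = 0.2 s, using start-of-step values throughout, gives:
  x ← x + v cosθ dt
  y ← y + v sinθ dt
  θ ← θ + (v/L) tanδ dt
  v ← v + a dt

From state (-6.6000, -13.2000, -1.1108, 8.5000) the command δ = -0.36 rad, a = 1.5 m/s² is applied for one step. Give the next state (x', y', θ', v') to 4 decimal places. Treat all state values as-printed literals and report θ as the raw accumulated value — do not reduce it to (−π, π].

x' = -6.6000 + 8.5000·cos(-1.1108)·0.2 = -5.8453
y' = -13.2000 + 8.5000·sin(-1.1108)·0.2 = -14.7233
θ' = -1.1108 + (8.5000/2.0)·tan(-0.36)·0.2 = -1.4307
v' = 8.5000 + 1.5000·0.2 = 8.8000

(-5.8453, -14.7233, -1.4307, 8.8000)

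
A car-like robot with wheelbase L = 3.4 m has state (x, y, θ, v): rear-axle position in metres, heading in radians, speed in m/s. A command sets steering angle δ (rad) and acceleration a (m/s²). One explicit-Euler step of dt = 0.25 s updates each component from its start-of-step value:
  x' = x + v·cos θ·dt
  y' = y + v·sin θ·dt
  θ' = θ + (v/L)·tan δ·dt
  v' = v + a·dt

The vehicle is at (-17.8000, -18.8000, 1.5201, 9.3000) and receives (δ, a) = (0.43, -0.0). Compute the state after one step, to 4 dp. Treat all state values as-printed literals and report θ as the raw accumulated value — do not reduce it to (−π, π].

(-17.6822, -16.4780, 1.8337, 9.3000)

x' = -17.8000 + 9.3000·cos(1.5201)·0.25 = -17.6822
y' = -18.8000 + 9.3000·sin(1.5201)·0.25 = -16.4780
θ' = 1.5201 + (9.3000/3.4)·tan(0.43)·0.25 = 1.8337
v' = 9.3000 + 0.0000·0.25 = 9.3000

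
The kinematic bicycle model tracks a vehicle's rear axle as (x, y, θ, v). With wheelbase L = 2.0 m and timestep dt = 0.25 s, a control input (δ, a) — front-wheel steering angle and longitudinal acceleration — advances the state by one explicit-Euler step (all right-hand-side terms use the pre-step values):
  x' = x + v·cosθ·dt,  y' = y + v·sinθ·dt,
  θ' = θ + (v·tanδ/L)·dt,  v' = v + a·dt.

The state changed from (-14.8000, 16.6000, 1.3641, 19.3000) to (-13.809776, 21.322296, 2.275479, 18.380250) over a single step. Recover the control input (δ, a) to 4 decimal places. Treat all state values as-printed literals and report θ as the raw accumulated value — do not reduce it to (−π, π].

δ = 0.3612, a = -3.6790

a = (v'−v)/dt = (-0.919750)/0.25 = -3.6790
Δθ = θ'−θ = 0.911379;  (v·dt/L) = 19.3000·0.25/2.0 = 2.412500
tan δ = Δθ·L/(v·dt) = 0.377774  →  δ = 0.3612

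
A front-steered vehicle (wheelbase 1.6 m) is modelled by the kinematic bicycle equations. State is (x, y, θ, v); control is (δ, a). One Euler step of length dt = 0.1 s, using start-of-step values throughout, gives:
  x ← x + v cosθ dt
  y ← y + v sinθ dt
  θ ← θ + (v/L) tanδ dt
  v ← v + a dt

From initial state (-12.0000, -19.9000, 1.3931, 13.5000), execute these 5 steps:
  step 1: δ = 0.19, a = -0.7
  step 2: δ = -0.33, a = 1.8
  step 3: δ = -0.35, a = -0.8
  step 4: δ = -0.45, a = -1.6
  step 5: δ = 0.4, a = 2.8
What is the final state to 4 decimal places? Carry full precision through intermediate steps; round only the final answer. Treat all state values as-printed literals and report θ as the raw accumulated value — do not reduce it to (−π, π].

(-9.4151, -14.1255, 0.9022, 13.6500)

after step 1 (δ=0.19, a=-0.7): (-11.761370, -18.571258, 1.555370, 13.430000)
after step 2 (δ=-0.33, a=1.8): (-11.740654, -17.228418, 1.267863, 13.610000)
after step 3 (δ=-0.35, a=-0.8): (-11.334638, -15.929390, 0.957361, 13.530000)
after step 4 (δ=-0.45, a=-1.6): (-10.555743, -14.823076, 0.548877, 13.370000)
after step 5 (δ=0.4, a=2.8): (-9.415134, -14.125523, 0.902174, 13.650000)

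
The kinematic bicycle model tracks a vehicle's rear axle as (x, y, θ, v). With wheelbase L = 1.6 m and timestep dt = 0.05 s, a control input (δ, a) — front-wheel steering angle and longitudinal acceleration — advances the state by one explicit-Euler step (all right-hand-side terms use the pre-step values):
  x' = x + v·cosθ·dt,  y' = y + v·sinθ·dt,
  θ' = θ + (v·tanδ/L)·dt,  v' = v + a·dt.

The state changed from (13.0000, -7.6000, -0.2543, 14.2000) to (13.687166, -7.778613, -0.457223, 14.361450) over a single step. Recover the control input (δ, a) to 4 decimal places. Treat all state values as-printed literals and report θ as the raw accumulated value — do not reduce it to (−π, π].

a = (v'−v)/dt = (0.161450)/0.05 = 3.2290
Δθ = θ'−θ = -0.202923;  (v·dt/L) = 14.2000·0.05/1.6 = 0.443750
tan δ = Δθ·L/(v·dt) = -0.457291  →  δ = -0.4289

δ = -0.4289, a = 3.2290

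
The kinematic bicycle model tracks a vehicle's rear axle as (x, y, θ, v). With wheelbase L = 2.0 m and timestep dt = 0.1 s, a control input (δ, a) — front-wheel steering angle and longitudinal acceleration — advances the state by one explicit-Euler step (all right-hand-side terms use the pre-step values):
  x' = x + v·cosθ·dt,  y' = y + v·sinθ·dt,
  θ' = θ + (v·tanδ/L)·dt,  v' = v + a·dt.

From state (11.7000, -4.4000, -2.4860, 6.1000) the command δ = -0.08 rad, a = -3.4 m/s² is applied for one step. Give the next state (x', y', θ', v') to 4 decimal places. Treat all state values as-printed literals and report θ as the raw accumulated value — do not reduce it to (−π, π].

(11.2165, -4.7719, -2.5105, 5.7600)

x' = 11.7000 + 6.1000·cos(-2.4860)·0.1 = 11.2165
y' = -4.4000 + 6.1000·sin(-2.4860)·0.1 = -4.7719
θ' = -2.4860 + (6.1000/2.0)·tan(-0.08)·0.1 = -2.5105
v' = 6.1000 − 3.4000·0.1 = 5.7600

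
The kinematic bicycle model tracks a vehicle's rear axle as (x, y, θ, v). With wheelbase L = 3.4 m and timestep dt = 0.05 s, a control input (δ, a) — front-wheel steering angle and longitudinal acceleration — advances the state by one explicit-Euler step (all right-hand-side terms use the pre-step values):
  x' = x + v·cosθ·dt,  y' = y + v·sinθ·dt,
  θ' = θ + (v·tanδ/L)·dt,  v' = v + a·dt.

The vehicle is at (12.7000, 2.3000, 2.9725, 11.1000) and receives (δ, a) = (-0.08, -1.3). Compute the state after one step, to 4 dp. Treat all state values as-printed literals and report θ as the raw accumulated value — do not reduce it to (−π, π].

x' = 12.7000 + 11.1000·cos(2.9725)·0.05 = 12.1529
y' = 2.3000 + 11.1000·sin(2.9725)·0.05 = 2.3934
θ' = 2.9725 + (11.1000/3.4)·tan(-0.08)·0.05 = 2.9594
v' = 11.1000 − 1.3000·0.05 = 11.0350

(12.1529, 2.3934, 2.9594, 11.0350)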